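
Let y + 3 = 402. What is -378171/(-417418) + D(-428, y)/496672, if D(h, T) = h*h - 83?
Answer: 7772252945/6097642144 ≈ 1.2746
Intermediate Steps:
y = 399 (y = -3 + 402 = 399)
D(h, T) = -83 + h**2 (D(h, T) = h**2 - 83 = -83 + h**2)
-378171/(-417418) + D(-428, y)/496672 = -378171/(-417418) + (-83 + (-428)**2)/496672 = -378171*(-1/417418) + (-83 + 183184)*(1/496672) = 378171/417418 + 183101*(1/496672) = 378171/417418 + 183101/496672 = 7772252945/6097642144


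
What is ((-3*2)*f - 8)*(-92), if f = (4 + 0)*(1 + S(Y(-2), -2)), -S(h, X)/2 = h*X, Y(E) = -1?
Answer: -5888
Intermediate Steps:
S(h, X) = -2*X*h (S(h, X) = -2*h*X = -2*X*h)
f = -12 (f = (4 + 0)*(1 - 2*(-2)*(-1)) = 4*(1 - 4) = 4*(-3) = -12)
((-3*2)*f - 8)*(-92) = (-3*2*(-12) - 8)*(-92) = (-6*(-12) - 8)*(-92) = (72 - 8)*(-92) = 64*(-92) = -5888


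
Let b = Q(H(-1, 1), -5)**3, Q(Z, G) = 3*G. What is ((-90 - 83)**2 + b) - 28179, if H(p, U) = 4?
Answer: -1625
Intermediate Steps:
b = -3375 (b = (3*(-5))**3 = (-15)**3 = -3375)
((-90 - 83)**2 + b) - 28179 = ((-90 - 83)**2 - 3375) - 28179 = ((-173)**2 - 3375) - 28179 = (29929 - 3375) - 28179 = 26554 - 28179 = -1625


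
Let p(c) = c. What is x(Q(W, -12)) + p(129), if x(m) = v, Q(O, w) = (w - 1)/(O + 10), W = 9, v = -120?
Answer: 9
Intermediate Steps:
Q(O, w) = (-1 + w)/(10 + O)
x(m) = -120
x(Q(W, -12)) + p(129) = -120 + 129 = 9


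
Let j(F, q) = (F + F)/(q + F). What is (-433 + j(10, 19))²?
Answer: 157176369/841 ≈ 1.8689e+5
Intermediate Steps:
j(F, q) = 2*F/(F + q) (j(F, q) = (2*F)/(F + q) = 2*F/(F + q))
(-433 + j(10, 19))² = (-433 + 2*10/(10 + 19))² = (-433 + 2*10/29)² = (-433 + 2*10*(1/29))² = (-433 + 20/29)² = (-12537/29)² = 157176369/841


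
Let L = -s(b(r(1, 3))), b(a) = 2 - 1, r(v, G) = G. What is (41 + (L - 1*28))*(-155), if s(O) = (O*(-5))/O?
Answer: -2790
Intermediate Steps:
b(a) = 1
s(O) = -5 (s(O) = (-5*O)/O = -5)
L = 5 (L = -1*(-5) = 5)
(41 + (L - 1*28))*(-155) = (41 + (5 - 1*28))*(-155) = (41 + (5 - 28))*(-155) = (41 - 23)*(-155) = 18*(-155) = -2790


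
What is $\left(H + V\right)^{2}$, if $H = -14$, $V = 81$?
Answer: $4489$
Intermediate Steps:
$\left(H + V\right)^{2} = \left(-14 + 81\right)^{2} = 67^{2} = 4489$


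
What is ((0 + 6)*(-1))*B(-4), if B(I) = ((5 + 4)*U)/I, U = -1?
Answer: -27/2 ≈ -13.500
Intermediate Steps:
B(I) = -9/I (B(I) = ((5 + 4)*(-1))/I = (9*(-1))/I = -9/I)
((0 + 6)*(-1))*B(-4) = ((0 + 6)*(-1))*(-9/(-4)) = (6*(-1))*(-9*(-¼)) = -6*9/4 = -27/2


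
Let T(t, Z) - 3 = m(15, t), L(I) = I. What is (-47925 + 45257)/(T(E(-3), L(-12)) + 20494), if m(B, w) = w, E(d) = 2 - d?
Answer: -1334/10251 ≈ -0.13013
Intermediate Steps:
T(t, Z) = 3 + t
(-47925 + 45257)/(T(E(-3), L(-12)) + 20494) = (-47925 + 45257)/((3 + (2 - 1*(-3))) + 20494) = -2668/((3 + (2 + 3)) + 20494) = -2668/((3 + 5) + 20494) = -2668/(8 + 20494) = -2668/20502 = -2668*1/20502 = -1334/10251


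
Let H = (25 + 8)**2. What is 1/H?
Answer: 1/1089 ≈ 0.00091827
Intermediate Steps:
H = 1089 (H = 33**2 = 1089)
1/H = 1/1089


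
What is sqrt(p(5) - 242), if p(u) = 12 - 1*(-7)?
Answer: I*sqrt(223) ≈ 14.933*I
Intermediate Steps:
p(u) = 19 (p(u) = 12 + 7 = 19)
sqrt(p(5) - 242) = sqrt(19 - 242) = sqrt(-223) = I*sqrt(223)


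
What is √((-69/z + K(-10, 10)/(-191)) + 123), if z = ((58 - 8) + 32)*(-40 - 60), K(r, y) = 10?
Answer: √3016090526698/156620 ≈ 11.089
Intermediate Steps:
z = -8200 (z = (50 + 32)*(-100) = 82*(-100) = -8200)
√((-69/z + K(-10, 10)/(-191)) + 123) = √((-69/(-8200) + 10/(-191)) + 123) = √((-69*(-1/8200) + 10*(-1/191)) + 123) = √((69/8200 - 10/191) + 123) = √(-68821/1566200 + 123) = √(192573779/1566200) = √3016090526698/156620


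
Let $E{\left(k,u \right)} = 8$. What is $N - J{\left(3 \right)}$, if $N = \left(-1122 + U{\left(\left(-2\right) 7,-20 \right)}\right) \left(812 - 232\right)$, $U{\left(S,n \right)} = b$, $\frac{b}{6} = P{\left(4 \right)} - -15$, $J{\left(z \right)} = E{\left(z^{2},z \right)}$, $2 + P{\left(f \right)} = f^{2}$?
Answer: $-549848$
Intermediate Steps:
$P{\left(f \right)} = -2 + f^{2}$
$J{\left(z \right)} = 8$
$b = 174$ ($b = 6 \left(\left(-2 + 4^{2}\right) - -15\right) = 6 \left(\left(-2 + 16\right) + 15\right) = 6 \left(14 + 15\right) = 6 \cdot 29 = 174$)
$U{\left(S,n \right)} = 174$
$N = -549840$ ($N = \left(-1122 + 174\right) \left(812 - 232\right) = \left(-948\right) 580 = -549840$)
$N - J{\left(3 \right)} = -549840 - 8 = -549848$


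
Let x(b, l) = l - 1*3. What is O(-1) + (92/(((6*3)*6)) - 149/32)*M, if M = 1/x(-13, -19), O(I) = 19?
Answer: 364439/19008 ≈ 19.173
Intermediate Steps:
x(b, l) = -3 + l (x(b, l) = l - 3 = -3 + l)
M = -1/22 (M = 1/(-3 - 19) = 1/(-22) = -1/22 ≈ -0.045455)
O(-1) + (92/(((6*3)*6)) - 149/32)*M = 19 + (92/(((6*3)*6)) - 149/32)*(-1/22) = 19 + (92/((18*6)) - 149*1/32)*(-1/22) = 19 + (92/108 - 149/32)*(-1/22) = 19 + (92*(1/108) - 149/32)*(-1/22) = 19 + (23/27 - 149/32)*(-1/22) = 19 - 3287/864*(-1/22) = 19 + 3287/19008 = 364439/19008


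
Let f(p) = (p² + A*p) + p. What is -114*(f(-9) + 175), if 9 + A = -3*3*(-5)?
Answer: 8778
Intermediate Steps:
A = 36 (A = -9 - 3*3*(-5) = -9 - 9*(-5) = -9 + 45 = 36)
f(p) = p² + 37*p (f(p) = (p² + 36*p) + p = p² + 37*p)
-114*(f(-9) + 175) = -114*(-9*(37 - 9) + 175) = -114*(-9*28 + 175) = -114*(-252 + 175) = -114*(-77) = 8778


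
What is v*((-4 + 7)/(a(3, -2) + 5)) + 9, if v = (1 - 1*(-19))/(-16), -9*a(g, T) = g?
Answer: 459/56 ≈ 8.1964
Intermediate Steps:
a(g, T) = -g/9
v = -5/4 (v = (1 + 19)*(-1/16) = 20*(-1/16) = -5/4 ≈ -1.2500)
v*((-4 + 7)/(a(3, -2) + 5)) + 9 = -5*(-4 + 7)/(4*(-1/9*3 + 5)) + 9 = -15/(4*(-1/3 + 5)) + 9 = -15/(4*14/3) + 9 = -15*3/(4*14) + 9 = -5/4*9/14 + 9 = -45/56 + 9 = 459/56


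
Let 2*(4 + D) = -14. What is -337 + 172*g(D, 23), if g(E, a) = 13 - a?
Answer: -2057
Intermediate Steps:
D = -11 (D = -4 + (½)*(-14) = -4 - 7 = -11)
-337 + 172*g(D, 23) = -337 + 172*(13 - 1*23) = -337 + 172*(13 - 23) = -337 + 172*(-10) = -337 - 1720 = -2057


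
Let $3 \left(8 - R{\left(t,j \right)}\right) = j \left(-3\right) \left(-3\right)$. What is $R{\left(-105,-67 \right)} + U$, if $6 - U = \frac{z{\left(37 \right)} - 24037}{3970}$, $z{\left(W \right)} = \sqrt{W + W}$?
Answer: $\frac{877587}{3970} - \frac{\sqrt{74}}{3970} \approx 221.05$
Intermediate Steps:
$R{\left(t,j \right)} = 8 - 3 j$ ($R{\left(t,j \right)} = 8 - \frac{j \left(-3\right) \left(-3\right)}{3} = 8 - \frac{- 3 j \left(-3\right)}{3} = 8 - \frac{9 j}{3} = 8 - 3 j$)
$z{\left(W \right)} = \sqrt{2} \sqrt{W}$ ($z{\left(W \right)} = \sqrt{2 W} = \sqrt{2} \sqrt{W}$)
$U = \frac{47857}{3970} - \frac{\sqrt{74}}{3970}$ ($U = 6 - \frac{\sqrt{2} \sqrt{37} - 24037}{3970} = 6 - \left(\sqrt{74} - 24037\right) \frac{1}{3970} = 6 - \left(-24037 + \sqrt{74}\right) \frac{1}{3970} = 6 - \left(- \frac{24037}{3970} + \frac{\sqrt{74}}{3970}\right) = 6 + \left(\frac{24037}{3970} - \frac{\sqrt{74}}{3970}\right) = \frac{47857}{3970} - \frac{\sqrt{74}}{3970} \approx 12.052$)
$R{\left(-105,-67 \right)} + U = \left(8 - -201\right) + \left(\frac{47857}{3970} - \frac{\sqrt{74}}{3970}\right) = \left(8 + 201\right) + \left(\frac{47857}{3970} - \frac{\sqrt{74}}{3970}\right) = 209 + \left(\frac{47857}{3970} - \frac{\sqrt{74}}{3970}\right) = \frac{877587}{3970} - \frac{\sqrt{74}}{3970}$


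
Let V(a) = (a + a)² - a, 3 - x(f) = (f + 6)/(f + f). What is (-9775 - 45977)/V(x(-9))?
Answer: -1003536/527 ≈ -1904.2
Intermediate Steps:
x(f) = 3 - (6 + f)/(2*f) (x(f) = 3 - (f + 6)/(f + f) = 3 - (6 + f)/(2*f))
V(a) = -a + 4*a² (V(a) = (2*a)² - a = 4*a² - a = -a + 4*a²)
(-9775 - 45977)/V(x(-9)) = (-9775 - 45977)/(((5/2 - 3/(-9))*(-1 + 4*(5/2 - 3/(-9))))) = -55752*1/((-1 + 4*(5/2 - 3*(-⅑)))*(5/2 - 3*(-⅑))) = -55752*1/((-1 + 4*(5/2 + ⅓))*(5/2 + ⅓)) = -55752*6/(17*(-1 + 4*(17/6))) = -55752*6/(17*(-1 + 34/3)) = -55752/((17/6)*(31/3)) = -55752/527/18 = -55752*18/527 = -1003536/527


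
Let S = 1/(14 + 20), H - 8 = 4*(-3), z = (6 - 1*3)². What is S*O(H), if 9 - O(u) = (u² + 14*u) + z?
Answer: 20/17 ≈ 1.1765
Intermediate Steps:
z = 9 (z = (6 - 3)² = 3² = 9)
H = -4 (H = 8 + 4*(-3) = 8 - 12 = -4)
O(u) = -u² - 14*u (O(u) = 9 - ((u² + 14*u) + 9) = 9 - (9 + u² + 14*u) = 9 + (-9 - u² - 14*u) = -u² - 14*u)
S = 1/34 ≈ 0.029412
S*O(H) = (-4*(-14 - 1*(-4)))/34 = (-4*(-14 + 4))/34 = (-4*(-10))/34 = (1/34)*40 = 20/17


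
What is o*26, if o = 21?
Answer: 546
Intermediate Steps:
o*26 = 21*26 = 546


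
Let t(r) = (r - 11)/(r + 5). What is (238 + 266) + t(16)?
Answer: 10589/21 ≈ 504.24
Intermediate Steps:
t(r) = (-11 + r)/(5 + r)
(238 + 266) + t(16) = (238 + 266) + (-11 + 16)/(5 + 16) = 504 + 5/21 = 10589/21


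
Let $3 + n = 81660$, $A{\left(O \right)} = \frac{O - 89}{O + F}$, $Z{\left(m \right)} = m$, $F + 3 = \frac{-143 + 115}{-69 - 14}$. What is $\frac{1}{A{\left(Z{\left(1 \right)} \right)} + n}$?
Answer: $\frac{69}{5637985} \approx 1.2238 \cdot 10^{-5}$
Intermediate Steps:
$F = - \frac{221}{83}$ ($F = -3 + \frac{-143 + 115}{-69 - 14} = -3 - \frac{28}{-83} = -3 - - \frac{28}{83} = -3 + \frac{28}{83} = - \frac{221}{83} \approx -2.6627$)
$A{\left(O \right)} = \frac{-89 + O}{- \frac{221}{83} + O}$ ($A{\left(O \right)} = \frac{O - 89}{O - \frac{221}{83}} = \frac{-89 + O}{- \frac{221}{83} + O}$)
$n = 81657$ ($n = -3 + 81660 = 81657$)
$\frac{1}{A{\left(Z{\left(1 \right)} \right)} + n} = \frac{1}{\frac{83 \left(-89 + 1\right)}{-221 + 83 \cdot 1} + 81657} = \frac{1}{83 \frac{1}{-221 + 83} \left(-88\right) + 81657} = \frac{1}{83 \frac{1}{-138} \left(-88\right) + 81657} = \frac{1}{83 \left(- \frac{1}{138}\right) \left(-88\right) + 81657} = \frac{1}{\frac{3652}{69} + 81657} = \frac{1}{\frac{5637985}{69}} = \frac{69}{5637985}$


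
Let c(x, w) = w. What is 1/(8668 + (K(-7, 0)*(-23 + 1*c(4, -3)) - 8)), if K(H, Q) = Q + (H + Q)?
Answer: 1/8842 ≈ 0.00011310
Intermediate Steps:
K(H, Q) = H + 2*Q
1/(8668 + (K(-7, 0)*(-23 + 1*c(4, -3)) - 8)) = 1/(8668 + ((-7 + 2*0)*(-23 + 1*(-3)) - 8)) = 1/(8668 + ((-7 + 0)*(-23 - 3) - 8)) = 1/(8668 + (-7*(-26) - 8)) = 1/(8668 + (182 - 8)) = 1/(8668 + 174) = 1/8842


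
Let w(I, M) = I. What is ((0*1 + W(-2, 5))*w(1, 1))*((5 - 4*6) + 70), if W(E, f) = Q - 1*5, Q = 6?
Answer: 51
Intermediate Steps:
W(E, f) = 1 (W(E, f) = 6 - 1*5 = 6 - 5 = 1)
((0*1 + W(-2, 5))*w(1, 1))*((5 - 4*6) + 70) = ((0*1 + 1)*1)*((5 - 4*6) + 70) = ((0 + 1)*1)*((5 - 24) + 70) = (1*1)*(-19 + 70) = 1*51 = 51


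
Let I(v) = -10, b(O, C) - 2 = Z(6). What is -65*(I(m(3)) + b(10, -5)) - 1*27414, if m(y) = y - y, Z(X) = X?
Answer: -27284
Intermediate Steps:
b(O, C) = 8 (b(O, C) = 2 + 6 = 8)
m(y) = 0
-65*(I(m(3)) + b(10, -5)) - 1*27414 = -65*(-10 + 8) - 1*27414 = -65*(-2) - 27414 = 130 - 27414 = -27284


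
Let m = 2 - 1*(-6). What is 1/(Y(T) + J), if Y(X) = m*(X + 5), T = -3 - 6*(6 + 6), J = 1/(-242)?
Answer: -242/135521 ≈ -0.0017857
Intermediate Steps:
J = -1/242 ≈ -0.0041322
m = 8 (m = 2 + 6 = 8)
T = -75 (T = -3 - 6*12 = -3 - 1*72 = -3 - 72 = -75)
Y(X) = 40 + 8*X (Y(X) = 8*(X + 5) = 8*(5 + X) = 40 + 8*X)
1/(Y(T) + J) = 1/((40 + 8*(-75)) - 1/242) = 1/((40 - 600) - 1/242) = 1/(-560 - 1/242) = 1/(-135521/242) = -242/135521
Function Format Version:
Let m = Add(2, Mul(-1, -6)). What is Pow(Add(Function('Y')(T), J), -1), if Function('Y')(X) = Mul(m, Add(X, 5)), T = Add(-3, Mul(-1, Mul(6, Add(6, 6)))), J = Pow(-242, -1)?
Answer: Rational(-242, 135521) ≈ -0.0017857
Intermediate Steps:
J = Rational(-1, 242) ≈ -0.0041322
m = 8 (m = Add(2, 6) = 8)
T = -75 (T = Add(-3, Mul(-1, Mul(6, 12))) = Add(-3, Mul(-1, 72)) = Add(-3, -72) = -75)
Function('Y')(X) = Add(40, Mul(8, X)) (Function('Y')(X) = Mul(8, Add(X, 5)) = Mul(8, Add(5, X)) = Add(40, Mul(8, X)))
Pow(Add(Function('Y')(T), J), -1) = Pow(Add(Add(40, Mul(8, -75)), Rational(-1, 242)), -1) = Pow(Add(Add(40, -600), Rational(-1, 242)), -1) = Pow(Add(-560, Rational(-1, 242)), -1) = Pow(Rational(-135521, 242), -1) = Rational(-242, 135521)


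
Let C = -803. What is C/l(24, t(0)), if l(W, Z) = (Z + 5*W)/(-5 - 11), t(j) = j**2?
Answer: 1606/15 ≈ 107.07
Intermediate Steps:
l(W, Z) = -5*W/16 - Z/16 (l(W, Z) = (Z + 5*W)/(-16) = (Z + 5*W)*(-1/16) = -5*W/16 - Z/16)
C/l(24, t(0)) = -803/(-5/16*24 - 1/16*0**2) = -803/(-15/2 - 1/16*0) = -803/(-15/2 + 0) = -803/(-15/2) = -803*(-2/15) = 1606/15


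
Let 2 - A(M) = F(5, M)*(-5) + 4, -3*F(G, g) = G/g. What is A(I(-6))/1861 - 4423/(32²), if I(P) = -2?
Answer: -24686953/5716992 ≈ -4.3182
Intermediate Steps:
F(G, g) = -G/(3*g)
A(M) = -2 - 25/(3*M) (A(M) = 2 - (-⅓*5/M*(-5) + 4) = 2 - (-5/(3*M)*(-5) + 4) = 2 - (25/(3*M) + 4) = 2 - (4 + 25/(3*M)) = 2 + (-4 - 25/(3*M)) = -2 - 25/(3*M))
A(I(-6))/1861 - 4423/(32²) = (-2 - 25/3/(-2))/1861 - 4423/(32²) = (-2 - 25/3*(-½))*(1/1861) - 4423/1024 = (-2 + 25/6)*(1/1861) - 4423*1/1024 = (13/6)*(1/1861) - 4423/1024 = 13/11166 - 4423/1024 = -24686953/5716992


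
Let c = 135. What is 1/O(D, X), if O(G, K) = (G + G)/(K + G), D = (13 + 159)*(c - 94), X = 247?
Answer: 7299/14104 ≈ 0.51751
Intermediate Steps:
D = 7052 (D = (13 + 159)*(135 - 94) = 172*41 = 7052)
O(G, K) = 2*G/(G + K) (O(G, K) = (2*G)/(G + K) = 2*G/(G + K))
1/O(D, X) = 1/(2*7052/(7052 + 247)) = 1/(2*7052/7299) = 1/(2*7052*(1/7299)) = 1/(14104/7299) = 7299/14104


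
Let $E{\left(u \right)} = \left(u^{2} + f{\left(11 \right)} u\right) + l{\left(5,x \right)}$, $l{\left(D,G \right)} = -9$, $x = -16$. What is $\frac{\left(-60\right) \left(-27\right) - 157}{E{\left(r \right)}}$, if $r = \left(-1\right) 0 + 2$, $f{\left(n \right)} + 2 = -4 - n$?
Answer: $- \frac{1463}{39} \approx -37.513$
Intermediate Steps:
$f{\left(n \right)} = -6 - n$ ($f{\left(n \right)} = -2 - \left(4 + n\right) = -6 - n$)
$r = 2$ ($r = 0 + 2 = 2$)
$E{\left(u \right)} = -9 + u^{2} - 17 u$ ($E{\left(u \right)} = \left(u^{2} + \left(-6 - 11\right) u\right) - 9 = \left(u^{2} - 17 u\right) - 9 = -9 + u^{2} - 17 u$)
$\frac{\left(-60\right) \left(-27\right) - 157}{E{\left(r \right)}} = \frac{\left(-60\right) \left(-27\right) - 157}{-9 + 2^{2} - 34} = \frac{1620 - 157}{-9 + 4 - 34} = \frac{1463}{-39} = 1463 \left(- \frac{1}{39}\right) = - \frac{1463}{39}$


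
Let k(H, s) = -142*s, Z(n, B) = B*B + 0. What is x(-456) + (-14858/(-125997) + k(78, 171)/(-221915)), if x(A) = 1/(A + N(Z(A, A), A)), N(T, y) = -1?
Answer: 2877038582113/12778005284535 ≈ 0.22516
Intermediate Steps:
Z(n, B) = B**2 (Z(n, B) = B**2 + 0 = B**2)
x(A) = 1/(-1 + A) (x(A) = 1/(A - 1) = 1/(-1 + A))
x(-456) + (-14858/(-125997) + k(78, 171)/(-221915)) = 1/(-1 - 456) + (-14858/(-125997) - 142*171/(-221915)) = 1/(-457) + (-14858*(-1/125997) - 24282*(-1/221915)) = -1/457 + (14858/125997 + 24282/221915) = -1/457 + 6356672224/27960624255 = 2877038582113/12778005284535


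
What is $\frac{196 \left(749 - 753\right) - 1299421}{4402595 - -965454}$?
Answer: $- \frac{1300205}{5368049} \approx -0.24221$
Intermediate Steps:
$\frac{196 \left(749 - 753\right) - 1299421}{4402595 - -965454} = \frac{196 \left(-4\right) - 1299421}{4402595 + 965454} = \frac{-784 - 1299421}{5368049} = \left(-1300205\right) \frac{1}{5368049} = - \frac{1300205}{5368049}$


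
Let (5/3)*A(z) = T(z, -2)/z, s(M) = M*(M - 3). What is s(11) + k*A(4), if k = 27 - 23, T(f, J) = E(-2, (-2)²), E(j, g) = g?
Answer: 452/5 ≈ 90.400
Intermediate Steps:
s(M) = M*(-3 + M)
T(f, J) = 4 (T(f, J) = (-2)² = 4)
k = 4
A(z) = 12/(5*z) (A(z) = 3*(4/z)/5 = 12/(5*z))
s(11) + k*A(4) = 11*(-3 + 11) + 4*((12/5)/4) = 11*8 + 4*((12/5)*(¼)) = 88 + 4*(⅗) = 88 + 12/5 = 452/5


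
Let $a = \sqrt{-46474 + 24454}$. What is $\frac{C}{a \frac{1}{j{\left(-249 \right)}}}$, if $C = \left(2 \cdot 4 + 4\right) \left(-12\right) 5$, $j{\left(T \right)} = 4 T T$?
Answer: $\frac{5952096 i \sqrt{5505}}{367} \approx 1.2033 \cdot 10^{6} i$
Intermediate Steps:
$a = 2 i \sqrt{5505}$ ($a = \sqrt{-22020} = 2 i \sqrt{5505} \approx 148.39 i$)
$j{\left(T \right)} = 4 T^{2}$
$C = -720$ ($C = \left(8 + 4\right) \left(-12\right) 5 = 12 \left(-12\right) 5 = \left(-144\right) 5 = -720$)
$\frac{C}{a \frac{1}{j{\left(-249 \right)}}} = - \frac{720}{2 i \sqrt{5505} \frac{1}{4 \left(-249\right)^{2}}} = - \frac{720}{2 i \sqrt{5505} \frac{1}{4 \cdot 62001}} = - \frac{720}{2 i \sqrt{5505} \cdot \frac{1}{248004}} = - \frac{720}{\frac{1}{124002} i \sqrt{5505}} = - 720 \left(- \frac{41334 i \sqrt{5505}}{1835}\right) = \frac{5952096 i \sqrt{5505}}{367}$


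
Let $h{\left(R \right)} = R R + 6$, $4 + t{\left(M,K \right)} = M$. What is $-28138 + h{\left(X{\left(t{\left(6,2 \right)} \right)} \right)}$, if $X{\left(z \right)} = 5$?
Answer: $-28107$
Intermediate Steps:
$t{\left(M,K \right)} = -4 + M$
$h{\left(R \right)} = 6 + R^{2}$ ($h{\left(R \right)} = R^{2} + 6 = 6 + R^{2}$)
$-28138 + h{\left(X{\left(t{\left(6,2 \right)} \right)} \right)} = -28138 + \left(6 + 5^{2}\right) = -28138 + \left(6 + 25\right) = -28138 + 31 = -28107$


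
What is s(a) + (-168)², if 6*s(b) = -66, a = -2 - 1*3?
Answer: 28213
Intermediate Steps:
a = -5 (a = -2 - 3 = -5)
s(b) = -11 (s(b) = (⅙)*(-66) = -11)
s(a) + (-168)² = -11 + (-168)² = -11 + 28224 = 28213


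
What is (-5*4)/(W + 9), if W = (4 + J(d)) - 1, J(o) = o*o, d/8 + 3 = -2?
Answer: -5/403 ≈ -0.012407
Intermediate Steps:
d = -40 (d = -24 + 8*(-2) = -24 - 16 = -40)
J(o) = o²
W = 1603 (W = (4 + (-40)²) - 1 = (4 + 1600) - 1 = 1604 - 1 = 1603)
(-5*4)/(W + 9) = (-5*4)/(1603 + 9) = -20/1612 = -20*1/1612 = -5/403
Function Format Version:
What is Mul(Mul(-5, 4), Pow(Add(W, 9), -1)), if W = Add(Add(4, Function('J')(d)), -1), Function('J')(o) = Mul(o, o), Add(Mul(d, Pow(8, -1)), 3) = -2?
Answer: Rational(-5, 403) ≈ -0.012407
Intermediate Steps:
d = -40 (d = Add(-24, Mul(8, -2)) = Add(-24, -16) = -40)
Function('J')(o) = Pow(o, 2)
W = 1603 (W = Add(Add(4, Pow(-40, 2)), -1) = Add(Add(4, 1600), -1) = Add(1604, -1) = 1603)
Mul(Mul(-5, 4), Pow(Add(W, 9), -1)) = Mul(Mul(-5, 4), Pow(Add(1603, 9), -1)) = Mul(-20, Pow(1612, -1)) = Mul(-20, Rational(1, 1612)) = Rational(-5, 403)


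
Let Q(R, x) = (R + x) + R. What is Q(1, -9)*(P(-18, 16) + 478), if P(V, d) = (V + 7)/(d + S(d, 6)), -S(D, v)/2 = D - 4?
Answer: -26845/8 ≈ -3355.6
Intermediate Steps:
S(D, v) = 8 - 2*D (S(D, v) = -2*(D - 4) = -2*(-4 + D) = 8 - 2*D)
Q(R, x) = x + 2*R
P(V, d) = (7 + V)/(8 - d) (P(V, d) = (V + 7)/(d + (8 - 2*d)) = (7 + V)/(8 - d))
Q(1, -9)*(P(-18, 16) + 478) = (-9 + 2*1)*((7 - 18)/(8 - 1*16) + 478) = (-9 + 2)*(-11/(8 - 16) + 478) = -7*(-11/(-8) + 478) = -7*(-⅛*(-11) + 478) = -7*(11/8 + 478) = -7*3835/8 = -26845/8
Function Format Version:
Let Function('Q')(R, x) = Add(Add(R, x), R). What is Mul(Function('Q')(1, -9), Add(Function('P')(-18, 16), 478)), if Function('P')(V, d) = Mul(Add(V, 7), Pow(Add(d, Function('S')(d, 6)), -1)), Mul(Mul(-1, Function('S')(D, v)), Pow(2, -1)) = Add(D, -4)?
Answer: Rational(-26845, 8) ≈ -3355.6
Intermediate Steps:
Function('S')(D, v) = Add(8, Mul(-2, D)) (Function('S')(D, v) = Mul(-2, Add(D, -4)) = Mul(-2, Add(-4, D)) = Add(8, Mul(-2, D)))
Function('Q')(R, x) = Add(x, Mul(2, R))
Function('P')(V, d) = Mul(Pow(Add(8, Mul(-1, d)), -1), Add(7, V)) (Function('P')(V, d) = Mul(Add(V, 7), Pow(Add(d, Add(8, Mul(-2, d))), -1)) = Mul(Add(7, V), Pow(Add(8, Mul(-1, d)), -1)) = Mul(Pow(Add(8, Mul(-1, d)), -1), Add(7, V)))
Mul(Function('Q')(1, -9), Add(Function('P')(-18, 16), 478)) = Mul(Add(-9, Mul(2, 1)), Add(Mul(Pow(Add(8, Mul(-1, 16)), -1), Add(7, -18)), 478)) = Mul(Add(-9, 2), Add(Mul(Pow(Add(8, -16), -1), -11), 478)) = Mul(-7, Add(Mul(Pow(-8, -1), -11), 478)) = Mul(-7, Add(Mul(Rational(-1, 8), -11), 478)) = Mul(-7, Add(Rational(11, 8), 478)) = Mul(-7, Rational(3835, 8)) = Rational(-26845, 8)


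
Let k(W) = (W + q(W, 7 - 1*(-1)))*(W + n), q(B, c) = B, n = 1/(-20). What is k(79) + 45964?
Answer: 584381/10 ≈ 58438.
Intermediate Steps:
n = -1/20 ≈ -0.050000
k(W) = 2*W*(-1/20 + W) (k(W) = (W + W)*(W - 1/20) = (2*W)*(-1/20 + W) = 2*W*(-1/20 + W))
k(79) + 45964 = (1/10)*79*(-1 + 20*79) + 45964 = (1/10)*79*(-1 + 1580) + 45964 = (1/10)*79*1579 + 45964 = 124741/10 + 45964 = 584381/10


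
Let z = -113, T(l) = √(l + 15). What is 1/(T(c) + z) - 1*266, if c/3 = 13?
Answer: -3382303/12715 - 3*√6/12715 ≈ -266.01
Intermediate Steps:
c = 39 (c = 3*13 = 39)
T(l) = √(15 + l)
1/(T(c) + z) - 1*266 = 1/(√(15 + 39) - 113) - 1*266 = 1/(√54 - 113) - 266 = 1/(3*√6 - 113) - 266 = 1/(-113 + 3*√6) - 266 = -266 + 1/(-113 + 3*√6)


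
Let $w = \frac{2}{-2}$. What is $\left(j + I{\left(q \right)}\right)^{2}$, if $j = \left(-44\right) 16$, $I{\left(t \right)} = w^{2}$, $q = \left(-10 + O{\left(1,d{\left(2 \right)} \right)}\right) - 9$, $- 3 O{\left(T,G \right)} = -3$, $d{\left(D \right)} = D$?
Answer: $494209$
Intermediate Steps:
$w = -1$ ($w = 2 \left(- \frac{1}{2}\right) = -1$)
$O{\left(T,G \right)} = 1$ ($O{\left(T,G \right)} = \left(- \frac{1}{3}\right) \left(-3\right) = 1$)
$q = -18$ ($q = \left(-10 + 1\right) - 9 = -9 - 9 = -18$)
$I{\left(t \right)} = 1$ ($I{\left(t \right)} = \left(-1\right)^{2} = 1$)
$j = -704$
$\left(j + I{\left(q \right)}\right)^{2} = \left(-704 + 1\right)^{2} = \left(-703\right)^{2} = 494209$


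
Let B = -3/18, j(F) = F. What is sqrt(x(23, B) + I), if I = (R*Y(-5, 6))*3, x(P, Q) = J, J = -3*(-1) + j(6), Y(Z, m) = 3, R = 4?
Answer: 3*sqrt(5) ≈ 6.7082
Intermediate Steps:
B = -1/6 (B = -3*1/18 = -1/6 ≈ -0.16667)
J = 9 (J = -3*(-1) + 6 = 3 + 6 = 9)
x(P, Q) = 9
I = 36 (I = (4*3)*3 = 12*3 = 36)
sqrt(x(23, B) + I) = sqrt(9 + 36) = sqrt(45) = 3*sqrt(5)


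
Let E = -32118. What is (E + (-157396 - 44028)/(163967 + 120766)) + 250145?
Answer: 62079280367/284733 ≈ 2.1803e+5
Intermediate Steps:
(E + (-157396 - 44028)/(163967 + 120766)) + 250145 = (-32118 + (-157396 - 44028)/(163967 + 120766)) + 250145 = (-32118 - 201424/284733) + 250145 = -9145255918/284733 + 250145 = 62079280367/284733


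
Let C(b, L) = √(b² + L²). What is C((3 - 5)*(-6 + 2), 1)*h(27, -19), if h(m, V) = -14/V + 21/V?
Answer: -7*√65/19 ≈ -2.9703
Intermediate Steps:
h(m, V) = 7/V
C(b, L) = √(L² + b²)
C((3 - 5)*(-6 + 2), 1)*h(27, -19) = √(1² + ((3 - 5)*(-6 + 2))²)*(7/(-19)) = √(1 + (-2*(-4))²)*(7*(-1/19)) = √(1 + 8²)*(-7/19) = √(1 + 64)*(-7/19) = √65*(-7/19) = -7*√65/19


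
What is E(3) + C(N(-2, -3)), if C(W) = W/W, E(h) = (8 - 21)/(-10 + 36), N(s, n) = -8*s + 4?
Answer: 1/2 ≈ 0.50000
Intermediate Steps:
N(s, n) = 4 - 8*s
E(h) = -1/2 (E(h) = -13/26 = -13*1/26 = -1/2)
C(W) = 1
E(3) + C(N(-2, -3)) = -1/2 + 1 = 1/2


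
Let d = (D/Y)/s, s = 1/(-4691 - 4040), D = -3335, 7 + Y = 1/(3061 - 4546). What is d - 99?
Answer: -1880047323/452 ≈ -4.1594e+6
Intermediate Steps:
Y = -10396/1485 (Y = -7 + 1/(3061 - 4546) = -7 + 1/(-1485) = -7 - 1/1485 = -10396/1485 ≈ -7.0007)
s = -1/8731 (s = 1/(-8731) = -1/8731 ≈ -0.00011453)
d = -1880002575/452 (d = (-3335/(-10396/1485))/(-1/8731) = -3335*(-1485/10396)*(-8731) = (215325/452)*(-8731) = -1880002575/452 ≈ -4.1593e+6)
d - 99 = -1880002575/452 - 99 = -1880047323/452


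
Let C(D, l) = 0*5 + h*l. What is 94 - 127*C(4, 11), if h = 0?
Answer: 94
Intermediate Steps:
C(D, l) = 0 (C(D, l) = 0*5 + 0*l = 0 + 0 = 0)
94 - 127*C(4, 11) = 94 - 127*0 = 94 + 0 = 94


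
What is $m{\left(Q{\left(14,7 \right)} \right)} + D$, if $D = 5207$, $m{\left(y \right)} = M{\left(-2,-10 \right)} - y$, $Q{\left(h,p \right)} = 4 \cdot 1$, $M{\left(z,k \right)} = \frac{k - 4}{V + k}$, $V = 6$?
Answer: $\frac{10413}{2} \approx 5206.5$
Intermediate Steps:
$M{\left(z,k \right)} = \frac{-4 + k}{6 + k}$ ($M{\left(z,k \right)} = \frac{k - 4}{6 + k} = \frac{-4 + k}{6 + k}$)
$Q{\left(h,p \right)} = 4$
$m{\left(y \right)} = \frac{7}{2} - y$ ($m{\left(y \right)} = \frac{-4 - 10}{6 - 10} - y = \frac{1}{-4} \left(-14\right) - y = \left(- \frac{1}{4}\right) \left(-14\right) - y = \frac{7}{2} - y$)
$m{\left(Q{\left(14,7 \right)} \right)} + D = \left(\frac{7}{2} - 4\right) + 5207 = - \frac{1}{2} + 5207 = \frac{10413}{2}$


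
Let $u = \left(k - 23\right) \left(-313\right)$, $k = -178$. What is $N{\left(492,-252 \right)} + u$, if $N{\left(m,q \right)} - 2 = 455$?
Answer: $63370$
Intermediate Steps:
$N{\left(m,q \right)} = 457$ ($N{\left(m,q \right)} = 2 + 455 = 457$)
$u = 62913$ ($u = \left(-178 - 23\right) \left(-313\right) = \left(-201\right) \left(-313\right) = 62913$)
$N{\left(492,-252 \right)} + u = 457 + 62913 = 63370$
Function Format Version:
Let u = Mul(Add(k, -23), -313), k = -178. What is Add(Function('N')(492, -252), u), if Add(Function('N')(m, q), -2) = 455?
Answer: 63370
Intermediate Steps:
Function('N')(m, q) = 457 (Function('N')(m, q) = Add(2, 455) = 457)
u = 62913 (u = Mul(Add(-178, -23), -313) = Mul(-201, -313) = 62913)
Add(Function('N')(492, -252), u) = Add(457, 62913) = 63370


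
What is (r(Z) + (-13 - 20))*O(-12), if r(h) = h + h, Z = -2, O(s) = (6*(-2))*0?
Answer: 0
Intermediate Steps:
O(s) = 0 (O(s) = -12*0 = 0)
r(h) = 2*h
(r(Z) + (-13 - 20))*O(-12) = (2*(-2) + (-13 - 20))*0 = (-4 - 33)*0 = -37*0 = 0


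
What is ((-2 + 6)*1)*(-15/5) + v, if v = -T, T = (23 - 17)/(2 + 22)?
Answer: -49/4 ≈ -12.250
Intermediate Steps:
T = ¼ (T = 6/24 = 6*(1/24) = ¼ ≈ 0.25000)
v = -¼ (v = -1*¼ = -¼ ≈ -0.25000)
((-2 + 6)*1)*(-15/5) + v = ((-2 + 6)*1)*(-15/5) - ¼ = (4*1)*(-15*⅕) - ¼ = 4*(-3) - ¼ = -12 - ¼ = -49/4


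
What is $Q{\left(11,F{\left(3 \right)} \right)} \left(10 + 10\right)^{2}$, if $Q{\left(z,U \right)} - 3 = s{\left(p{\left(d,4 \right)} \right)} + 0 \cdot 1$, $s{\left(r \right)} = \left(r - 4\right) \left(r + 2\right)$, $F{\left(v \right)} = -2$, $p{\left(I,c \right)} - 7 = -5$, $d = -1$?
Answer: $-2000$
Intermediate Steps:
$p{\left(I,c \right)} = 2$ ($p{\left(I,c \right)} = 7 - 5 = 2$)
$s{\left(r \right)} = \left(-4 + r\right) \left(2 + r\right)$
$Q{\left(z,U \right)} = -5$ ($Q{\left(z,U \right)} = 3 + \left(\left(-8 + 2^{2} - 4\right) + 0 \cdot 1\right) = 3 + \left(\left(-8 + 4 - 4\right) + 0\right) = 3 + \left(-8 + 0\right) = 3 - 8 = -5$)
$Q{\left(11,F{\left(3 \right)} \right)} \left(10 + 10\right)^{2} = - 5 \left(10 + 10\right)^{2} = - 5 \cdot 20^{2} = \left(-5\right) 400 = -2000$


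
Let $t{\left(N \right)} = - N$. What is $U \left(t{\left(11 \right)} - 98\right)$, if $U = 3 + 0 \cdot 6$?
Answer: $-327$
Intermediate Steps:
$U = 3$ ($U = 3 + 0 = 3$)
$U \left(t{\left(11 \right)} - 98\right) = 3 \left(\left(-1\right) 11 - 98\right) = 3 \left(-11 - 98\right) = 3 \left(-109\right) = -327$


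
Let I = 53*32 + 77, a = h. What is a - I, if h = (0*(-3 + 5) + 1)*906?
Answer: -867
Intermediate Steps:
h = 906 (h = (0*2 + 1)*906 = (0 + 1)*906 = 1*906 = 906)
a = 906
I = 1773 (I = 1696 + 77 = 1773)
a - I = 906 - 1*1773 = 906 - 1773 = -867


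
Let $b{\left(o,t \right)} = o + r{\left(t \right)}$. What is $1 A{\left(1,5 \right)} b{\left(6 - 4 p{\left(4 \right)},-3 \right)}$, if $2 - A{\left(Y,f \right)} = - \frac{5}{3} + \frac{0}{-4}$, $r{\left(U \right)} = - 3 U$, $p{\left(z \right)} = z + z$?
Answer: $- \frac{187}{3} \approx -62.333$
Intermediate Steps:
$p{\left(z \right)} = 2 z$
$A{\left(Y,f \right)} = \frac{11}{3}$ ($A{\left(Y,f \right)} = 2 - \left(- \frac{5}{3} + \frac{0}{-4}\right) = 2 - \left(\left(-5\right) \frac{1}{3} + 0 \left(- \frac{1}{4}\right)\right) = 2 - \left(- \frac{5}{3} + 0\right) = 2 - - \frac{5}{3} = 2 + \frac{5}{3} = \frac{11}{3}$)
$b{\left(o,t \right)} = o - 3 t$
$1 A{\left(1,5 \right)} b{\left(6 - 4 p{\left(4 \right)},-3 \right)} = 1 \cdot \frac{11}{3} \left(\left(6 - 4 \cdot 2 \cdot 4\right) - -9\right) = \frac{11 \left(\left(6 - 32\right) + 9\right)}{3} = \frac{11 \left(-26 + 9\right)}{3} = \frac{11}{3} \left(-17\right) = - \frac{187}{3}$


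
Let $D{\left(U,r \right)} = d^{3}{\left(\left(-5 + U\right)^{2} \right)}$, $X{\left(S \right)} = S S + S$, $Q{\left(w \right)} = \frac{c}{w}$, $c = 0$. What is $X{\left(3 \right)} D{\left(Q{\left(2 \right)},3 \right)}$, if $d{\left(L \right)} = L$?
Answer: $187500$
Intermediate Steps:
$Q{\left(w \right)} = 0$ ($Q{\left(w \right)} = \frac{0}{w} = 0$)
$X{\left(S \right)} = S + S^{2}$ ($X{\left(S \right)} = S^{2} + S = S + S^{2}$)
$D{\left(U,r \right)} = \left(-5 + U\right)^{6}$ ($D{\left(U,r \right)} = \left(\left(-5 + U\right)^{2}\right)^{3} = \left(-5 + U\right)^{6}$)
$X{\left(3 \right)} D{\left(Q{\left(2 \right)},3 \right)} = 3 \left(1 + 3\right) \left(-5 + 0\right)^{6} = 3 \cdot 4 \left(-5\right)^{6} = 12 \cdot 15625 = 187500$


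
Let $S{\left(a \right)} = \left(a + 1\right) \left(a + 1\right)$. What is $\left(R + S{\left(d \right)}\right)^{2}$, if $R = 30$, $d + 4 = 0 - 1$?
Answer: $2116$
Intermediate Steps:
$d = -5$ ($d = -4 + \left(0 - 1\right) = -4 - 1 = -5$)
$S{\left(a \right)} = \left(1 + a\right)^{2}$ ($S{\left(a \right)} = \left(1 + a\right) \left(1 + a\right) = \left(1 + a\right)^{2}$)
$\left(R + S{\left(d \right)}\right)^{2} = \left(30 + \left(1 - 5\right)^{2}\right)^{2} = \left(30 + \left(-4\right)^{2}\right)^{2} = \left(30 + 16\right)^{2} = 46^{2} = 2116$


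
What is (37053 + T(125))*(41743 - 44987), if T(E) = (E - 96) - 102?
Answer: -119963120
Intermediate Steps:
T(E) = -198 + E (T(E) = (-96 + E) - 102 = -198 + E)
(37053 + T(125))*(41743 - 44987) = (37053 + (-198 + 125))*(41743 - 44987) = (37053 - 73)*(-3244) = 36980*(-3244) = -119963120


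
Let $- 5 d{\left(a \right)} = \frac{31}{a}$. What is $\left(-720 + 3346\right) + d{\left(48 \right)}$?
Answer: $\frac{630209}{240} \approx 2625.9$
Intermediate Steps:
$d{\left(a \right)} = - \frac{31}{5 a}$ ($d{\left(a \right)} = - \frac{31 \frac{1}{a}}{5} = - \frac{31}{5 a}$)
$\left(-720 + 3346\right) + d{\left(48 \right)} = \left(-720 + 3346\right) - \frac{31}{5 \cdot 48} = 2626 - \frac{31}{240} = \frac{630209}{240}$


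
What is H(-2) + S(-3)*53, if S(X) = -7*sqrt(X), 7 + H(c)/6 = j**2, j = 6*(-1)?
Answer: 174 - 371*I*sqrt(3) ≈ 174.0 - 642.59*I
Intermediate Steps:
j = -6
H(c) = 174 (H(c) = -42 + 6*(-6)**2 = -42 + 6*36 = -42 + 216 = 174)
H(-2) + S(-3)*53 = 174 - 7*I*sqrt(3)*53 = 174 - 371*I*sqrt(3)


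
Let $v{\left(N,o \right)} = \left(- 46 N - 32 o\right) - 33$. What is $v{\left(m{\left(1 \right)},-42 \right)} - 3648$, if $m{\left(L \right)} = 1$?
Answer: $-2383$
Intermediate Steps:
$v{\left(N,o \right)} = -33 - 46 N - 32 o$
$v{\left(m{\left(1 \right)},-42 \right)} - 3648 = \left(-33 - 46 - -1344\right) - 3648 = \left(-33 - 46 + 1344\right) - 3648 = 1265 - 3648 = -2383$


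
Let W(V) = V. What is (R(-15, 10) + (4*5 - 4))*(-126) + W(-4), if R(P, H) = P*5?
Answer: 7430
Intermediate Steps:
R(P, H) = 5*P
(R(-15, 10) + (4*5 - 4))*(-126) + W(-4) = (5*(-15) + (4*5 - 4))*(-126) - 4 = (-75 + (20 - 4))*(-126) - 4 = (-75 + 16)*(-126) - 4 = -59*(-126) - 4 = 7434 - 4 = 7430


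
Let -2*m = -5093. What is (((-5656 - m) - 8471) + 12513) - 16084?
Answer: -40489/2 ≈ -20245.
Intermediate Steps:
m = 5093/2 (m = -1/2*(-5093) = 5093/2 ≈ 2546.5)
(((-5656 - m) - 8471) + 12513) - 16084 = (((-5656 - 1*5093/2) - 8471) + 12513) - 16084 = (((-5656 - 5093/2) - 8471) + 12513) - 16084 = ((-16405/2 - 8471) + 12513) - 16084 = (-33347/2 + 12513) - 16084 = -8321/2 - 16084 = -40489/2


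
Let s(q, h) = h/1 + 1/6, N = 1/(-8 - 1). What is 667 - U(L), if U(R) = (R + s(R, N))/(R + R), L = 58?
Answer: 1391651/2088 ≈ 666.50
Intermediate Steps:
N = -⅑ (N = 1/(-9) = -⅑ ≈ -0.11111)
s(q, h) = ⅙ + h (s(q, h) = h*1 + 1*(⅙) = h + ⅙ = ⅙ + h)
U(R) = (1/18 + R)/(2*R) (U(R) = (R + (⅙ - ⅑))/(R + R) = (R + 1/18)/((2*R)) = (1/18 + R)*(1/(2*R)) = (1/18 + R)/(2*R))
667 - U(L) = 667 - (1 + 18*58)/(36*58) = 667 - (1 + 1044)/(36*58) = 667 - 1045/(36*58) = 667 - 1*1045/2088 = 667 - 1045/2088 = 1391651/2088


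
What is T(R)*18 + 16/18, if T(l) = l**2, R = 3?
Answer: 1466/9 ≈ 162.89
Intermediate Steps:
T(R)*18 + 16/18 = 3**2*18 + 16/18 = 9*18 + 16*(1/18) = 162 + 8/9 = 1466/9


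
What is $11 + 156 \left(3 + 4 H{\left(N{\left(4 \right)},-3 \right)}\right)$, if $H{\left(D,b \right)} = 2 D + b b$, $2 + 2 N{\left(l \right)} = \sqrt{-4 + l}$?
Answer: $4847$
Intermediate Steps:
$N{\left(l \right)} = -1 + \frac{\sqrt{-4 + l}}{2}$
$H{\left(D,b \right)} = b^{2} + 2 D$ ($H{\left(D,b \right)} = 2 D + b^{2} = b^{2} + 2 D$)
$11 + 156 \left(3 + 4 H{\left(N{\left(4 \right)},-3 \right)}\right) = 11 + 156 \left(3 + 4 \left(\left(-3\right)^{2} + 2 \left(-1 + \frac{\sqrt{-4 + 4}}{2}\right)\right)\right) = 11 + 156 \left(3 + 4 \left(9 + 2 \left(-1 + \frac{\sqrt{0}}{2}\right)\right)\right) = 11 + 156 \left(3 + 4 \left(9 + 2 \left(-1 + \frac{1}{2} \cdot 0\right)\right)\right) = 11 + 156 \left(3 + 4 \left(9 + 2 \left(-1 + 0\right)\right)\right) = 11 + 156 \left(3 + 4 \left(9 + 2 \left(-1\right)\right)\right) = 11 + 156 \left(3 + 4 \left(9 - 2\right)\right) = 11 + 156 \left(3 + 4 \cdot 7\right) = 11 + 156 \left(3 + 28\right) = 11 + 156 \cdot 31 = 11 + 4836 = 4847$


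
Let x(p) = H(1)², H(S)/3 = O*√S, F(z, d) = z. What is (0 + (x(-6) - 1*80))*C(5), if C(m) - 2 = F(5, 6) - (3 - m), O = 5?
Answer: 1305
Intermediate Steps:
H(S) = 15*√S (H(S) = 3*(5*√S) = 15*√S)
x(p) = 225 (x(p) = (15*√1)² = (15*1)² = 15² = 225)
C(m) = 4 + m (C(m) = 2 + (5 - (3 - m)) = 2 + (5 + (-3 + m)) = 2 + (2 + m) = 4 + m)
(0 + (x(-6) - 1*80))*C(5) = (0 + (225 - 1*80))*(4 + 5) = (0 + (225 - 80))*9 = (0 + 145)*9 = 145*9 = 1305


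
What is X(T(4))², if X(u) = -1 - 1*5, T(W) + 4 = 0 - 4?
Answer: 36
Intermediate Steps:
T(W) = -8 (T(W) = -4 + (0 - 4) = -4 - 4 = -8)
X(u) = -6 (X(u) = -1 - 5 = -6)
X(T(4))² = (-6)² = 36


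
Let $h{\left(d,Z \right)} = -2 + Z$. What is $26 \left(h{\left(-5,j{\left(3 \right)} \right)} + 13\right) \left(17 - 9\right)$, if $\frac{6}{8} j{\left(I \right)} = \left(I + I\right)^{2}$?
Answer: $12272$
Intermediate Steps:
$j{\left(I \right)} = \frac{16 I^{2}}{3}$ ($j{\left(I \right)} = \frac{4 \left(I + I\right)^{2}}{3} = \frac{4 \left(2 I\right)^{2}}{3} = \frac{4 \cdot 4 I^{2}}{3} = \frac{16 I^{2}}{3}$)
$26 \left(h{\left(-5,j{\left(3 \right)} \right)} + 13\right) \left(17 - 9\right) = 26 \left(\left(-2 + \frac{16 \cdot 3^{2}}{3}\right) + 13\right) \left(17 - 9\right) = 26 \left(\left(-2 + \frac{16}{3} \cdot 9\right) + 13\right) \left(17 - 9\right) = 26 \left(\left(-2 + 48\right) + 13\right) 8 = 26 \left(46 + 13\right) 8 = 26 \cdot 59 \cdot 8 = 1534 \cdot 8 = 12272$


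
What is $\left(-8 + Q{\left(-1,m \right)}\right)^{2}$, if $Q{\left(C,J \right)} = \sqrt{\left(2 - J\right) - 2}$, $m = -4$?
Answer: $36$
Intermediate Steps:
$Q{\left(C,J \right)} = \sqrt{- J}$
$\left(-8 + Q{\left(-1,m \right)}\right)^{2} = \left(-8 + \sqrt{\left(-1\right) \left(-4\right)}\right)^{2} = \left(-8 + \sqrt{4}\right)^{2} = \left(-8 + 2\right)^{2} = \left(-6\right)^{2} = 36$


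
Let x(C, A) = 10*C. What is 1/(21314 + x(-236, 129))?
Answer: 1/18954 ≈ 5.2759e-5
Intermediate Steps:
1/(21314 + x(-236, 129)) = 1/(21314 + 10*(-236)) = 1/(21314 - 2360) = 1/18954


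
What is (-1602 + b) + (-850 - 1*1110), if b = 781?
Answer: -2781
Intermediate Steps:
(-1602 + b) + (-850 - 1*1110) = (-1602 + 781) + (-850 - 1*1110) = -821 + (-850 - 1110) = -821 - 1960 = -2781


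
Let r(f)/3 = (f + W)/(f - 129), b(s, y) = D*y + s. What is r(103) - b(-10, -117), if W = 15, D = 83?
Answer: 126196/13 ≈ 9707.4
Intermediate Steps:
b(s, y) = s + 83*y (b(s, y) = 83*y + s = s + 83*y)
r(f) = 3*(15 + f)/(-129 + f) (r(f) = 3*((f + 15)/(f - 129)) = 3*((15 + f)/(-129 + f)) = 3*(15 + f)/(-129 + f))
r(103) - b(-10, -117) = 3*(15 + 103)/(-129 + 103) - (-10 + 83*(-117)) = 3*118/(-26) - (-10 - 9711) = 3*(-1/26)*118 - 1*(-9721) = -177/13 + 9721 = 126196/13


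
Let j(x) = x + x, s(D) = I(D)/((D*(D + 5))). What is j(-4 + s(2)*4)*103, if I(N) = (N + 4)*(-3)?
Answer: -13184/7 ≈ -1883.4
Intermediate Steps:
I(N) = -12 - 3*N (I(N) = (4 + N)*(-3) = -12 - 3*N)
s(D) = (-12 - 3*D)/(D*(5 + D)) (s(D) = (-12 - 3*D)/((D*(D + 5))) = (-12 - 3*D)/((D*(5 + D))) = (-12 - 3*D)*(1/(D*(5 + D))) = (-12 - 3*D)/(D*(5 + D)))
j(x) = 2*x
j(-4 + s(2)*4)*103 = (2*(-4 + (3*(-4 - 1*2)/(2*(5 + 2)))*4))*103 = (2*(-4 + (3*(½)*(-4 - 2)/7)*4))*103 = (2*(-4 + (3*(½)*(⅐)*(-6))*4))*103 = (2*(-4 - 9/7*4))*103 = (2*(-4 - 36/7))*103 = (2*(-64/7))*103 = -128/7*103 = -13184/7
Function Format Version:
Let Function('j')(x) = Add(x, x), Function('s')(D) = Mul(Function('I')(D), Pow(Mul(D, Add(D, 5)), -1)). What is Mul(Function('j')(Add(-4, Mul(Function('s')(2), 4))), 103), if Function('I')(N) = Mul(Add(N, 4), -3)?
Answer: Rational(-13184, 7) ≈ -1883.4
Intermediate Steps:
Function('I')(N) = Add(-12, Mul(-3, N)) (Function('I')(N) = Mul(Add(4, N), -3) = Add(-12, Mul(-3, N)))
Function('s')(D) = Mul(Pow(D, -1), Pow(Add(5, D), -1), Add(-12, Mul(-3, D))) (Function('s')(D) = Mul(Add(-12, Mul(-3, D)), Pow(Mul(D, Add(D, 5)), -1)) = Mul(Add(-12, Mul(-3, D)), Pow(Mul(D, Add(5, D)), -1)) = Mul(Add(-12, Mul(-3, D)), Mul(Pow(D, -1), Pow(Add(5, D), -1))) = Mul(Pow(D, -1), Pow(Add(5, D), -1), Add(-12, Mul(-3, D))))
Function('j')(x) = Mul(2, x)
Mul(Function('j')(Add(-4, Mul(Function('s')(2), 4))), 103) = Mul(Mul(2, Add(-4, Mul(Mul(3, Pow(2, -1), Pow(Add(5, 2), -1), Add(-4, Mul(-1, 2))), 4))), 103) = Mul(Mul(2, Add(-4, Mul(Mul(3, Rational(1, 2), Pow(7, -1), Add(-4, -2)), 4))), 103) = Mul(Mul(2, Add(-4, Mul(Mul(3, Rational(1, 2), Rational(1, 7), -6), 4))), 103) = Mul(Mul(2, Add(-4, Mul(Rational(-9, 7), 4))), 103) = Mul(Mul(2, Add(-4, Rational(-36, 7))), 103) = Mul(Mul(2, Rational(-64, 7)), 103) = Mul(Rational(-128, 7), 103) = Rational(-13184, 7)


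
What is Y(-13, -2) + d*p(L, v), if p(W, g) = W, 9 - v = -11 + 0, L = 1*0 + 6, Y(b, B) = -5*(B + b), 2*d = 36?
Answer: 183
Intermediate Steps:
d = 18 (d = (1/2)*36 = 18)
Y(b, B) = -5*B - 5*b
L = 6 (L = 0 + 6 = 6)
v = 20 (v = 9 - (-11 + 0) = 9 - 1*(-11) = 9 + 11 = 20)
Y(-13, -2) + d*p(L, v) = (-5*(-2) - 5*(-13)) + 18*6 = (10 + 65) + 108 = 75 + 108 = 183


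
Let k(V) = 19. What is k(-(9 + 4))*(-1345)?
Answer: -25555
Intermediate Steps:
k(-(9 + 4))*(-1345) = 19*(-1345) = -25555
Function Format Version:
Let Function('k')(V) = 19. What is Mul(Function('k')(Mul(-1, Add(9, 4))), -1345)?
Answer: -25555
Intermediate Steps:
Mul(Function('k')(Mul(-1, Add(9, 4))), -1345) = Mul(19, -1345) = -25555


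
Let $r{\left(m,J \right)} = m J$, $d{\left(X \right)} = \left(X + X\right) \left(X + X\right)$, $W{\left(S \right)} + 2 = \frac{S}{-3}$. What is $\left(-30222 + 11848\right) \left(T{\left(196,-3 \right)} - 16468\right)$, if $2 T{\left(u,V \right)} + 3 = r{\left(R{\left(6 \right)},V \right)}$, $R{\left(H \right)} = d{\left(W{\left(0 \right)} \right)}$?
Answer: $303051569$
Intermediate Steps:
$W{\left(S \right)} = -2 - \frac{S}{3}$ ($W{\left(S \right)} = -2 + \frac{S}{-3} = -2 + S \left(- \frac{1}{3}\right) = -2 - \frac{S}{3}$)
$d{\left(X \right)} = 4 X^{2}$ ($d{\left(X \right)} = 2 X 2 X = 4 X^{2}$)
$R{\left(H \right)} = 16$ ($R{\left(H \right)} = 4 \left(-2 - 0\right)^{2} = 4 \left(-2 + 0\right)^{2} = 4 \left(-2\right)^{2} = 4 \cdot 4 = 16$)
$r{\left(m,J \right)} = J m$
$T{\left(u,V \right)} = - \frac{3}{2} + 8 V$ ($T{\left(u,V \right)} = - \frac{3}{2} + \frac{V 16}{2} = - \frac{3}{2} + \frac{16 V}{2} = - \frac{3}{2} + 8 V$)
$\left(-30222 + 11848\right) \left(T{\left(196,-3 \right)} - 16468\right) = \left(-30222 + 11848\right) \left(\left(- \frac{3}{2} + 8 \left(-3\right)\right) - 16468\right) = - 18374 \left(\left(- \frac{3}{2} - 24\right) - 16468\right) = - 18374 \left(- \frac{51}{2} - 16468\right) = \left(-18374\right) \left(- \frac{32987}{2}\right) = 303051569$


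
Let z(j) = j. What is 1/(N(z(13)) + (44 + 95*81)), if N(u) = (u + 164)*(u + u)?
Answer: 1/12341 ≈ 8.1031e-5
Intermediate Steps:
N(u) = 2*u*(164 + u) (N(u) = (164 + u)*(2*u) = 2*u*(164 + u))
1/(N(z(13)) + (44 + 95*81)) = 1/(2*13*(164 + 13) + (44 + 95*81)) = 1/(2*13*177 + (44 + 7695)) = 1/(4602 + 7739) = 1/12341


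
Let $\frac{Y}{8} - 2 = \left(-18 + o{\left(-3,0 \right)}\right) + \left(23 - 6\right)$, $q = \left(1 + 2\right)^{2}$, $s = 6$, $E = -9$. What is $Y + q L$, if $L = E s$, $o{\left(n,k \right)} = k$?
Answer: $-478$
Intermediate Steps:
$q = 9$ ($q = 3^{2} = 9$)
$L = -54$ ($L = \left(-9\right) 6 = -54$)
$Y = 8$ ($Y = 16 + 8 \left(\left(-18 + 0\right) + \left(23 - 6\right)\right) = 16 + 8 \left(-18 + 17\right) = 16 + 8 \left(-1\right) = 16 - 8 = 8$)
$Y + q L = 8 + 9 \left(-54\right) = 8 - 486 = -478$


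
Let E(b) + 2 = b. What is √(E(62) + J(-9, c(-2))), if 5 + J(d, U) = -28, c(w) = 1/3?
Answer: 3*√3 ≈ 5.1962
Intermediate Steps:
c(w) = ⅓
J(d, U) = -33 (J(d, U) = -5 - 28 = -33)
E(b) = -2 + b
√(E(62) + J(-9, c(-2))) = √((-2 + 62) - 33) = √(60 - 33) = √27 = 3*√3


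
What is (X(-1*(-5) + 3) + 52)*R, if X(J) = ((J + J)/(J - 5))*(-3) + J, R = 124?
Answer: 5456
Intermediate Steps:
X(J) = J - 6*J/(-5 + J) (X(J) = ((2*J)/(-5 + J))*(-3) + J = (2*J/(-5 + J))*(-3) + J = -6*J/(-5 + J) + J = J - 6*J/(-5 + J))
(X(-1*(-5) + 3) + 52)*R = ((-1*(-5) + 3)*(-11 + (-1*(-5) + 3))/(-5 + (-1*(-5) + 3)) + 52)*124 = ((5 + 3)*(-11 + (5 + 3))/(-5 + (5 + 3)) + 52)*124 = (8*(-11 + 8)/(-5 + 8) + 52)*124 = (8*(-3)/3 + 52)*124 = (8*(⅓)*(-3) + 52)*124 = (-8 + 52)*124 = 44*124 = 5456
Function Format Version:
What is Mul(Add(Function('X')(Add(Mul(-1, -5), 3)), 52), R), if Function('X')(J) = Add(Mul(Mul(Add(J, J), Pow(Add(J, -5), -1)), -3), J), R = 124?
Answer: 5456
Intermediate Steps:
Function('X')(J) = Add(J, Mul(-6, J, Pow(Add(-5, J), -1))) (Function('X')(J) = Add(Mul(Mul(Mul(2, J), Pow(Add(-5, J), -1)), -3), J) = Add(Mul(Mul(2, J, Pow(Add(-5, J), -1)), -3), J) = Add(Mul(-6, J, Pow(Add(-5, J), -1)), J) = Add(J, Mul(-6, J, Pow(Add(-5, J), -1))))
Mul(Add(Function('X')(Add(Mul(-1, -5), 3)), 52), R) = Mul(Add(Mul(Add(Mul(-1, -5), 3), Pow(Add(-5, Add(Mul(-1, -5), 3)), -1), Add(-11, Add(Mul(-1, -5), 3))), 52), 124) = Mul(Add(Mul(Add(5, 3), Pow(Add(-5, Add(5, 3)), -1), Add(-11, Add(5, 3))), 52), 124) = Mul(Add(Mul(8, Pow(Add(-5, 8), -1), Add(-11, 8)), 52), 124) = Mul(Add(Mul(8, Pow(3, -1), -3), 52), 124) = Mul(Add(Mul(8, Rational(1, 3), -3), 52), 124) = Mul(Add(-8, 52), 124) = Mul(44, 124) = 5456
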